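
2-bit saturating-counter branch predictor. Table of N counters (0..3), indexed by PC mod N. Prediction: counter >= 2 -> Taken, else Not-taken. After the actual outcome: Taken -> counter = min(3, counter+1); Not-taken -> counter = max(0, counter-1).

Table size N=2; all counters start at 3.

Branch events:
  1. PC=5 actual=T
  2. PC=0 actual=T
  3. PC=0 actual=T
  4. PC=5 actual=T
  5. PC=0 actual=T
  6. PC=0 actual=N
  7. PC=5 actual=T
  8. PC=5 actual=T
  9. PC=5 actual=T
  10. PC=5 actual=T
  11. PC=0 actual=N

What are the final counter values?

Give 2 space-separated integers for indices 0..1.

Ev 1: PC=5 idx=1 pred=T actual=T -> ctr[1]=3
Ev 2: PC=0 idx=0 pred=T actual=T -> ctr[0]=3
Ev 3: PC=0 idx=0 pred=T actual=T -> ctr[0]=3
Ev 4: PC=5 idx=1 pred=T actual=T -> ctr[1]=3
Ev 5: PC=0 idx=0 pred=T actual=T -> ctr[0]=3
Ev 6: PC=0 idx=0 pred=T actual=N -> ctr[0]=2
Ev 7: PC=5 idx=1 pred=T actual=T -> ctr[1]=3
Ev 8: PC=5 idx=1 pred=T actual=T -> ctr[1]=3
Ev 9: PC=5 idx=1 pred=T actual=T -> ctr[1]=3
Ev 10: PC=5 idx=1 pred=T actual=T -> ctr[1]=3
Ev 11: PC=0 idx=0 pred=T actual=N -> ctr[0]=1

Answer: 1 3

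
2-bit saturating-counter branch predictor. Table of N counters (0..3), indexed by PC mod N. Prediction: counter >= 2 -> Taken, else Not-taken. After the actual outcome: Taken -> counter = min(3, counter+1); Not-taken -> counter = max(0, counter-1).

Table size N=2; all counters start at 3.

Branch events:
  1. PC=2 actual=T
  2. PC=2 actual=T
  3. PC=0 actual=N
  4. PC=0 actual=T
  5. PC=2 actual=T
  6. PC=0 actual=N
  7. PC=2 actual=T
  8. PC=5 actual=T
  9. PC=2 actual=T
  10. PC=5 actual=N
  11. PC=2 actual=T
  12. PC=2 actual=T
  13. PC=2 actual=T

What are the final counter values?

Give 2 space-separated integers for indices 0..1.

Answer: 3 2

Derivation:
Ev 1: PC=2 idx=0 pred=T actual=T -> ctr[0]=3
Ev 2: PC=2 idx=0 pred=T actual=T -> ctr[0]=3
Ev 3: PC=0 idx=0 pred=T actual=N -> ctr[0]=2
Ev 4: PC=0 idx=0 pred=T actual=T -> ctr[0]=3
Ev 5: PC=2 idx=0 pred=T actual=T -> ctr[0]=3
Ev 6: PC=0 idx=0 pred=T actual=N -> ctr[0]=2
Ev 7: PC=2 idx=0 pred=T actual=T -> ctr[0]=3
Ev 8: PC=5 idx=1 pred=T actual=T -> ctr[1]=3
Ev 9: PC=2 idx=0 pred=T actual=T -> ctr[0]=3
Ev 10: PC=5 idx=1 pred=T actual=N -> ctr[1]=2
Ev 11: PC=2 idx=0 pred=T actual=T -> ctr[0]=3
Ev 12: PC=2 idx=0 pred=T actual=T -> ctr[0]=3
Ev 13: PC=2 idx=0 pred=T actual=T -> ctr[0]=3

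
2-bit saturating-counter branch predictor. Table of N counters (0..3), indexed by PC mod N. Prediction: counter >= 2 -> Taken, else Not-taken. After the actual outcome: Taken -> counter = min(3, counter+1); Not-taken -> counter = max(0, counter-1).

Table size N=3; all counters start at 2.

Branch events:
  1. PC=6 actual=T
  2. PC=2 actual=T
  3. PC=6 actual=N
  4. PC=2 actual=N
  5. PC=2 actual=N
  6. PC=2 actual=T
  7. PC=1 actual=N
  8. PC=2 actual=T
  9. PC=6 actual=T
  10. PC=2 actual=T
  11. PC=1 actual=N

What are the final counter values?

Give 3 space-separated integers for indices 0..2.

Answer: 3 0 3

Derivation:
Ev 1: PC=6 idx=0 pred=T actual=T -> ctr[0]=3
Ev 2: PC=2 idx=2 pred=T actual=T -> ctr[2]=3
Ev 3: PC=6 idx=0 pred=T actual=N -> ctr[0]=2
Ev 4: PC=2 idx=2 pred=T actual=N -> ctr[2]=2
Ev 5: PC=2 idx=2 pred=T actual=N -> ctr[2]=1
Ev 6: PC=2 idx=2 pred=N actual=T -> ctr[2]=2
Ev 7: PC=1 idx=1 pred=T actual=N -> ctr[1]=1
Ev 8: PC=2 idx=2 pred=T actual=T -> ctr[2]=3
Ev 9: PC=6 idx=0 pred=T actual=T -> ctr[0]=3
Ev 10: PC=2 idx=2 pred=T actual=T -> ctr[2]=3
Ev 11: PC=1 idx=1 pred=N actual=N -> ctr[1]=0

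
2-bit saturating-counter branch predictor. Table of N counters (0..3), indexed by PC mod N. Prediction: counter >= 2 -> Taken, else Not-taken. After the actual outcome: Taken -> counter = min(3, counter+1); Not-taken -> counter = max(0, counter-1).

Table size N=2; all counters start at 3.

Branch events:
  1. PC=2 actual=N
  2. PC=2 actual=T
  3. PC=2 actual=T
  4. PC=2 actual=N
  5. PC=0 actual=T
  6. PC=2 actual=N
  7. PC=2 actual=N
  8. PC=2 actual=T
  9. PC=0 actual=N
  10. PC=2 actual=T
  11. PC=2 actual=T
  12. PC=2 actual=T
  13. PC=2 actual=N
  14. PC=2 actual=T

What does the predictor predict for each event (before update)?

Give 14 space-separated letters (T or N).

Answer: T T T T T T T N T N T T T T

Derivation:
Ev 1: PC=2 idx=0 pred=T actual=N -> ctr[0]=2
Ev 2: PC=2 idx=0 pred=T actual=T -> ctr[0]=3
Ev 3: PC=2 idx=0 pred=T actual=T -> ctr[0]=3
Ev 4: PC=2 idx=0 pred=T actual=N -> ctr[0]=2
Ev 5: PC=0 idx=0 pred=T actual=T -> ctr[0]=3
Ev 6: PC=2 idx=0 pred=T actual=N -> ctr[0]=2
Ev 7: PC=2 idx=0 pred=T actual=N -> ctr[0]=1
Ev 8: PC=2 idx=0 pred=N actual=T -> ctr[0]=2
Ev 9: PC=0 idx=0 pred=T actual=N -> ctr[0]=1
Ev 10: PC=2 idx=0 pred=N actual=T -> ctr[0]=2
Ev 11: PC=2 idx=0 pred=T actual=T -> ctr[0]=3
Ev 12: PC=2 idx=0 pred=T actual=T -> ctr[0]=3
Ev 13: PC=2 idx=0 pred=T actual=N -> ctr[0]=2
Ev 14: PC=2 idx=0 pred=T actual=T -> ctr[0]=3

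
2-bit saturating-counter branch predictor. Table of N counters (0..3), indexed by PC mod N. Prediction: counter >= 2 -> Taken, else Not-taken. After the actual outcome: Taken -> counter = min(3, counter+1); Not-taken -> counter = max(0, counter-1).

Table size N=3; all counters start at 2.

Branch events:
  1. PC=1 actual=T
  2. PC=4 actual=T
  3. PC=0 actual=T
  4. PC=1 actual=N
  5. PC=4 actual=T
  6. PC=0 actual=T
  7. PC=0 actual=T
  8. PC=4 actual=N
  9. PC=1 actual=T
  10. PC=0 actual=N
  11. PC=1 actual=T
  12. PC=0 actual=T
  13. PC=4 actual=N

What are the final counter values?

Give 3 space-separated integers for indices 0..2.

Answer: 3 2 2

Derivation:
Ev 1: PC=1 idx=1 pred=T actual=T -> ctr[1]=3
Ev 2: PC=4 idx=1 pred=T actual=T -> ctr[1]=3
Ev 3: PC=0 idx=0 pred=T actual=T -> ctr[0]=3
Ev 4: PC=1 idx=1 pred=T actual=N -> ctr[1]=2
Ev 5: PC=4 idx=1 pred=T actual=T -> ctr[1]=3
Ev 6: PC=0 idx=0 pred=T actual=T -> ctr[0]=3
Ev 7: PC=0 idx=0 pred=T actual=T -> ctr[0]=3
Ev 8: PC=4 idx=1 pred=T actual=N -> ctr[1]=2
Ev 9: PC=1 idx=1 pred=T actual=T -> ctr[1]=3
Ev 10: PC=0 idx=0 pred=T actual=N -> ctr[0]=2
Ev 11: PC=1 idx=1 pred=T actual=T -> ctr[1]=3
Ev 12: PC=0 idx=0 pred=T actual=T -> ctr[0]=3
Ev 13: PC=4 idx=1 pred=T actual=N -> ctr[1]=2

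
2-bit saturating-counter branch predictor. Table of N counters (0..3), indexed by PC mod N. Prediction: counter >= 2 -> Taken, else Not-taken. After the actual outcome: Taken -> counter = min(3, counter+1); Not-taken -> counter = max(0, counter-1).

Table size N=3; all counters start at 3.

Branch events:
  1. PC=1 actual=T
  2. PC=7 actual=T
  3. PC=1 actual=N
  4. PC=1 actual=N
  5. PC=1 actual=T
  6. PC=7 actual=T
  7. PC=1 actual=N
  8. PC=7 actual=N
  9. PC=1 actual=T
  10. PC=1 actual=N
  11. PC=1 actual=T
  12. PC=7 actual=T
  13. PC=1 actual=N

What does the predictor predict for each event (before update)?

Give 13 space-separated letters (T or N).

Ev 1: PC=1 idx=1 pred=T actual=T -> ctr[1]=3
Ev 2: PC=7 idx=1 pred=T actual=T -> ctr[1]=3
Ev 3: PC=1 idx=1 pred=T actual=N -> ctr[1]=2
Ev 4: PC=1 idx=1 pred=T actual=N -> ctr[1]=1
Ev 5: PC=1 idx=1 pred=N actual=T -> ctr[1]=2
Ev 6: PC=7 idx=1 pred=T actual=T -> ctr[1]=3
Ev 7: PC=1 idx=1 pred=T actual=N -> ctr[1]=2
Ev 8: PC=7 idx=1 pred=T actual=N -> ctr[1]=1
Ev 9: PC=1 idx=1 pred=N actual=T -> ctr[1]=2
Ev 10: PC=1 idx=1 pred=T actual=N -> ctr[1]=1
Ev 11: PC=1 idx=1 pred=N actual=T -> ctr[1]=2
Ev 12: PC=7 idx=1 pred=T actual=T -> ctr[1]=3
Ev 13: PC=1 idx=1 pred=T actual=N -> ctr[1]=2

Answer: T T T T N T T T N T N T T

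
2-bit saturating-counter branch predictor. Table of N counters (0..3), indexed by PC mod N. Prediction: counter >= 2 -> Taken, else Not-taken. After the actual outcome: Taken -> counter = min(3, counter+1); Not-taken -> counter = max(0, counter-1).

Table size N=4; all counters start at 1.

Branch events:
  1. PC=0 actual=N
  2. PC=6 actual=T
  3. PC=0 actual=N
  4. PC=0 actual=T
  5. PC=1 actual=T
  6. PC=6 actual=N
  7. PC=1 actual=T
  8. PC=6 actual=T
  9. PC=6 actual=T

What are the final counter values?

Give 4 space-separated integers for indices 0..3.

Answer: 1 3 3 1

Derivation:
Ev 1: PC=0 idx=0 pred=N actual=N -> ctr[0]=0
Ev 2: PC=6 idx=2 pred=N actual=T -> ctr[2]=2
Ev 3: PC=0 idx=0 pred=N actual=N -> ctr[0]=0
Ev 4: PC=0 idx=0 pred=N actual=T -> ctr[0]=1
Ev 5: PC=1 idx=1 pred=N actual=T -> ctr[1]=2
Ev 6: PC=6 idx=2 pred=T actual=N -> ctr[2]=1
Ev 7: PC=1 idx=1 pred=T actual=T -> ctr[1]=3
Ev 8: PC=6 idx=2 pred=N actual=T -> ctr[2]=2
Ev 9: PC=6 idx=2 pred=T actual=T -> ctr[2]=3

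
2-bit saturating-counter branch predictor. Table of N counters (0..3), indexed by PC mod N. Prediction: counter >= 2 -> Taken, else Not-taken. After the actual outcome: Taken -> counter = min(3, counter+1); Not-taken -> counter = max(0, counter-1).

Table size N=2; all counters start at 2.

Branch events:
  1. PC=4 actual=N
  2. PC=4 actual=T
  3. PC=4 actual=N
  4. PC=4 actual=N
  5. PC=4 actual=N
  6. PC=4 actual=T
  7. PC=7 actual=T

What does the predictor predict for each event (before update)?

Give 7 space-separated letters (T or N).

Ev 1: PC=4 idx=0 pred=T actual=N -> ctr[0]=1
Ev 2: PC=4 idx=0 pred=N actual=T -> ctr[0]=2
Ev 3: PC=4 idx=0 pred=T actual=N -> ctr[0]=1
Ev 4: PC=4 idx=0 pred=N actual=N -> ctr[0]=0
Ev 5: PC=4 idx=0 pred=N actual=N -> ctr[0]=0
Ev 6: PC=4 idx=0 pred=N actual=T -> ctr[0]=1
Ev 7: PC=7 idx=1 pred=T actual=T -> ctr[1]=3

Answer: T N T N N N T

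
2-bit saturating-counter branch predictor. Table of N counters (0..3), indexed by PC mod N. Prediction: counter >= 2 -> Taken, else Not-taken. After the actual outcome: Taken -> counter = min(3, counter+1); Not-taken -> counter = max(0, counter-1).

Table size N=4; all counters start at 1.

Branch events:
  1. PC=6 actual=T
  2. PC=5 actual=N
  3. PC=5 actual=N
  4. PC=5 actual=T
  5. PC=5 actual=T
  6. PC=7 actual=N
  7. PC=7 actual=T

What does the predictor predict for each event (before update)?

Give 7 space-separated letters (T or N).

Ev 1: PC=6 idx=2 pred=N actual=T -> ctr[2]=2
Ev 2: PC=5 idx=1 pred=N actual=N -> ctr[1]=0
Ev 3: PC=5 idx=1 pred=N actual=N -> ctr[1]=0
Ev 4: PC=5 idx=1 pred=N actual=T -> ctr[1]=1
Ev 5: PC=5 idx=1 pred=N actual=T -> ctr[1]=2
Ev 6: PC=7 idx=3 pred=N actual=N -> ctr[3]=0
Ev 7: PC=7 idx=3 pred=N actual=T -> ctr[3]=1

Answer: N N N N N N N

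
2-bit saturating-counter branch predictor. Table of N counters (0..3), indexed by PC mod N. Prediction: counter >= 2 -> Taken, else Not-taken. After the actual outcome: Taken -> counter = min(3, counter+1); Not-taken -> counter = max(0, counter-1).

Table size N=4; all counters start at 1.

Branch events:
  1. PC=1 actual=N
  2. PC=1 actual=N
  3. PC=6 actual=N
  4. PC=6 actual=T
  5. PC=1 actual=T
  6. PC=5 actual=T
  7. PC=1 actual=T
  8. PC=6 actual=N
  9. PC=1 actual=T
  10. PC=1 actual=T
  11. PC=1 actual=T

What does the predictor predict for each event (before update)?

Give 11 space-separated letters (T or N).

Answer: N N N N N N T N T T T

Derivation:
Ev 1: PC=1 idx=1 pred=N actual=N -> ctr[1]=0
Ev 2: PC=1 idx=1 pred=N actual=N -> ctr[1]=0
Ev 3: PC=6 idx=2 pred=N actual=N -> ctr[2]=0
Ev 4: PC=6 idx=2 pred=N actual=T -> ctr[2]=1
Ev 5: PC=1 idx=1 pred=N actual=T -> ctr[1]=1
Ev 6: PC=5 idx=1 pred=N actual=T -> ctr[1]=2
Ev 7: PC=1 idx=1 pred=T actual=T -> ctr[1]=3
Ev 8: PC=6 idx=2 pred=N actual=N -> ctr[2]=0
Ev 9: PC=1 idx=1 pred=T actual=T -> ctr[1]=3
Ev 10: PC=1 idx=1 pred=T actual=T -> ctr[1]=3
Ev 11: PC=1 idx=1 pred=T actual=T -> ctr[1]=3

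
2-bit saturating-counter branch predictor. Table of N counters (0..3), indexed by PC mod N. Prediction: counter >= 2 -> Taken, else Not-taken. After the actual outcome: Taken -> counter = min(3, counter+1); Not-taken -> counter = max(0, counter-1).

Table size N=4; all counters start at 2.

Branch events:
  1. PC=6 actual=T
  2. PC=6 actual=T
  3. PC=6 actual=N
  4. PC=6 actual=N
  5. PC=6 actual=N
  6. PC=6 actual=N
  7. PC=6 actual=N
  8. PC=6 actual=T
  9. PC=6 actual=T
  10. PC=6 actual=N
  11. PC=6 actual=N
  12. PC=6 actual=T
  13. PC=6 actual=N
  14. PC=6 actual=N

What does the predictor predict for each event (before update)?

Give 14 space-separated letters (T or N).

Ev 1: PC=6 idx=2 pred=T actual=T -> ctr[2]=3
Ev 2: PC=6 idx=2 pred=T actual=T -> ctr[2]=3
Ev 3: PC=6 idx=2 pred=T actual=N -> ctr[2]=2
Ev 4: PC=6 idx=2 pred=T actual=N -> ctr[2]=1
Ev 5: PC=6 idx=2 pred=N actual=N -> ctr[2]=0
Ev 6: PC=6 idx=2 pred=N actual=N -> ctr[2]=0
Ev 7: PC=6 idx=2 pred=N actual=N -> ctr[2]=0
Ev 8: PC=6 idx=2 pred=N actual=T -> ctr[2]=1
Ev 9: PC=6 idx=2 pred=N actual=T -> ctr[2]=2
Ev 10: PC=6 idx=2 pred=T actual=N -> ctr[2]=1
Ev 11: PC=6 idx=2 pred=N actual=N -> ctr[2]=0
Ev 12: PC=6 idx=2 pred=N actual=T -> ctr[2]=1
Ev 13: PC=6 idx=2 pred=N actual=N -> ctr[2]=0
Ev 14: PC=6 idx=2 pred=N actual=N -> ctr[2]=0

Answer: T T T T N N N N N T N N N N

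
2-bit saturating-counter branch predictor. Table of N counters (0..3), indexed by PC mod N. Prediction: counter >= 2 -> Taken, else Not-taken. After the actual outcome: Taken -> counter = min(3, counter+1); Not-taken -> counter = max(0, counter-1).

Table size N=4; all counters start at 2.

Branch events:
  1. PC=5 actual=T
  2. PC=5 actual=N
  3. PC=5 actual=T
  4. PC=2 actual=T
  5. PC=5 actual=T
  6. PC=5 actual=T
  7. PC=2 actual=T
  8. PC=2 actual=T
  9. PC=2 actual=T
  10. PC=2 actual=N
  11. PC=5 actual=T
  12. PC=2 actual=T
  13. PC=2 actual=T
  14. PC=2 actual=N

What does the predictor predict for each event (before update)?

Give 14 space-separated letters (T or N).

Answer: T T T T T T T T T T T T T T

Derivation:
Ev 1: PC=5 idx=1 pred=T actual=T -> ctr[1]=3
Ev 2: PC=5 idx=1 pred=T actual=N -> ctr[1]=2
Ev 3: PC=5 idx=1 pred=T actual=T -> ctr[1]=3
Ev 4: PC=2 idx=2 pred=T actual=T -> ctr[2]=3
Ev 5: PC=5 idx=1 pred=T actual=T -> ctr[1]=3
Ev 6: PC=5 idx=1 pred=T actual=T -> ctr[1]=3
Ev 7: PC=2 idx=2 pred=T actual=T -> ctr[2]=3
Ev 8: PC=2 idx=2 pred=T actual=T -> ctr[2]=3
Ev 9: PC=2 idx=2 pred=T actual=T -> ctr[2]=3
Ev 10: PC=2 idx=2 pred=T actual=N -> ctr[2]=2
Ev 11: PC=5 idx=1 pred=T actual=T -> ctr[1]=3
Ev 12: PC=2 idx=2 pred=T actual=T -> ctr[2]=3
Ev 13: PC=2 idx=2 pred=T actual=T -> ctr[2]=3
Ev 14: PC=2 idx=2 pred=T actual=N -> ctr[2]=2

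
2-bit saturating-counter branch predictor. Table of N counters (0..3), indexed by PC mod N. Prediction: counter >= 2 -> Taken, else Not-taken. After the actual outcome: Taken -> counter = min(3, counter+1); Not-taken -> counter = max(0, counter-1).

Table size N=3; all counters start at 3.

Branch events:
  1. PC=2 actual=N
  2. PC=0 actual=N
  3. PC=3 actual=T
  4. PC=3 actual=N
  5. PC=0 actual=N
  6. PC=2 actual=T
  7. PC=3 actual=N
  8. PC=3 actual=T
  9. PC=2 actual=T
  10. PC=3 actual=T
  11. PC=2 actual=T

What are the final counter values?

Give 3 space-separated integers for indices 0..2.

Answer: 2 3 3

Derivation:
Ev 1: PC=2 idx=2 pred=T actual=N -> ctr[2]=2
Ev 2: PC=0 idx=0 pred=T actual=N -> ctr[0]=2
Ev 3: PC=3 idx=0 pred=T actual=T -> ctr[0]=3
Ev 4: PC=3 idx=0 pred=T actual=N -> ctr[0]=2
Ev 5: PC=0 idx=0 pred=T actual=N -> ctr[0]=1
Ev 6: PC=2 idx=2 pred=T actual=T -> ctr[2]=3
Ev 7: PC=3 idx=0 pred=N actual=N -> ctr[0]=0
Ev 8: PC=3 idx=0 pred=N actual=T -> ctr[0]=1
Ev 9: PC=2 idx=2 pred=T actual=T -> ctr[2]=3
Ev 10: PC=3 idx=0 pred=N actual=T -> ctr[0]=2
Ev 11: PC=2 idx=2 pred=T actual=T -> ctr[2]=3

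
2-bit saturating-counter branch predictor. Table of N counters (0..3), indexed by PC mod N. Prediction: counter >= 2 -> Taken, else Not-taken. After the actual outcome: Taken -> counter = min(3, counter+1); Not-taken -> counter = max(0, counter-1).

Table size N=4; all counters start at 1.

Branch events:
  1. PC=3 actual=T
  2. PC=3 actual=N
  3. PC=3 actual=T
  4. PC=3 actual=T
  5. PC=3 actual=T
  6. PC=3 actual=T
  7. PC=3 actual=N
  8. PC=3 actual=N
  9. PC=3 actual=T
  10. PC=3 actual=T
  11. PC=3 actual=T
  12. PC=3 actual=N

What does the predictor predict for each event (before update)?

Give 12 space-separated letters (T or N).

Answer: N T N T T T T T N T T T

Derivation:
Ev 1: PC=3 idx=3 pred=N actual=T -> ctr[3]=2
Ev 2: PC=3 idx=3 pred=T actual=N -> ctr[3]=1
Ev 3: PC=3 idx=3 pred=N actual=T -> ctr[3]=2
Ev 4: PC=3 idx=3 pred=T actual=T -> ctr[3]=3
Ev 5: PC=3 idx=3 pred=T actual=T -> ctr[3]=3
Ev 6: PC=3 idx=3 pred=T actual=T -> ctr[3]=3
Ev 7: PC=3 idx=3 pred=T actual=N -> ctr[3]=2
Ev 8: PC=3 idx=3 pred=T actual=N -> ctr[3]=1
Ev 9: PC=3 idx=3 pred=N actual=T -> ctr[3]=2
Ev 10: PC=3 idx=3 pred=T actual=T -> ctr[3]=3
Ev 11: PC=3 idx=3 pred=T actual=T -> ctr[3]=3
Ev 12: PC=3 idx=3 pred=T actual=N -> ctr[3]=2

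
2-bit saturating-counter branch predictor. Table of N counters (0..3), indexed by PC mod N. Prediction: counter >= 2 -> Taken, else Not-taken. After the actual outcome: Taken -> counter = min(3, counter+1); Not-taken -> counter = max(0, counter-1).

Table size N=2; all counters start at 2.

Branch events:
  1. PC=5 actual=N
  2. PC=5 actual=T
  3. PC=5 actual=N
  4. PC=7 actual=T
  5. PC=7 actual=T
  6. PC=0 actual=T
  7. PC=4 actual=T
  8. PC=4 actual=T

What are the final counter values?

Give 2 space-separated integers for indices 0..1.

Answer: 3 3

Derivation:
Ev 1: PC=5 idx=1 pred=T actual=N -> ctr[1]=1
Ev 2: PC=5 idx=1 pred=N actual=T -> ctr[1]=2
Ev 3: PC=5 idx=1 pred=T actual=N -> ctr[1]=1
Ev 4: PC=7 idx=1 pred=N actual=T -> ctr[1]=2
Ev 5: PC=7 idx=1 pred=T actual=T -> ctr[1]=3
Ev 6: PC=0 idx=0 pred=T actual=T -> ctr[0]=3
Ev 7: PC=4 idx=0 pred=T actual=T -> ctr[0]=3
Ev 8: PC=4 idx=0 pred=T actual=T -> ctr[0]=3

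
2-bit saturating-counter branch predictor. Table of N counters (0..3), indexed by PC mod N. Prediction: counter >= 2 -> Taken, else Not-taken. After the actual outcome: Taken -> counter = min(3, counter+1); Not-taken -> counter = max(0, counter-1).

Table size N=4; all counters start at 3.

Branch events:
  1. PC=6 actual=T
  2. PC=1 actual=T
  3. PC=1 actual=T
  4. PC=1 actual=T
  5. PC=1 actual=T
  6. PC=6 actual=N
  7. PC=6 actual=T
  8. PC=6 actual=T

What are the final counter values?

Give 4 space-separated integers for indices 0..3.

Answer: 3 3 3 3

Derivation:
Ev 1: PC=6 idx=2 pred=T actual=T -> ctr[2]=3
Ev 2: PC=1 idx=1 pred=T actual=T -> ctr[1]=3
Ev 3: PC=1 idx=1 pred=T actual=T -> ctr[1]=3
Ev 4: PC=1 idx=1 pred=T actual=T -> ctr[1]=3
Ev 5: PC=1 idx=1 pred=T actual=T -> ctr[1]=3
Ev 6: PC=6 idx=2 pred=T actual=N -> ctr[2]=2
Ev 7: PC=6 idx=2 pred=T actual=T -> ctr[2]=3
Ev 8: PC=6 idx=2 pred=T actual=T -> ctr[2]=3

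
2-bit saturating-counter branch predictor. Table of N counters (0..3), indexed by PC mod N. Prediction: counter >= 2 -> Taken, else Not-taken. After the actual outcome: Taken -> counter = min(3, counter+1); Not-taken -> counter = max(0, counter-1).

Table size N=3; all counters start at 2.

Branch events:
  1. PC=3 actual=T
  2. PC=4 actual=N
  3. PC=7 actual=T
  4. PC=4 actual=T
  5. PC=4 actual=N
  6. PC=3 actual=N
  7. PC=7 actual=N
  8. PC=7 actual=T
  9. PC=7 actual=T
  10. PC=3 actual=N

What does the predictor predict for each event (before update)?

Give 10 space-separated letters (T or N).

Ev 1: PC=3 idx=0 pred=T actual=T -> ctr[0]=3
Ev 2: PC=4 idx=1 pred=T actual=N -> ctr[1]=1
Ev 3: PC=7 idx=1 pred=N actual=T -> ctr[1]=2
Ev 4: PC=4 idx=1 pred=T actual=T -> ctr[1]=3
Ev 5: PC=4 idx=1 pred=T actual=N -> ctr[1]=2
Ev 6: PC=3 idx=0 pred=T actual=N -> ctr[0]=2
Ev 7: PC=7 idx=1 pred=T actual=N -> ctr[1]=1
Ev 8: PC=7 idx=1 pred=N actual=T -> ctr[1]=2
Ev 9: PC=7 idx=1 pred=T actual=T -> ctr[1]=3
Ev 10: PC=3 idx=0 pred=T actual=N -> ctr[0]=1

Answer: T T N T T T T N T T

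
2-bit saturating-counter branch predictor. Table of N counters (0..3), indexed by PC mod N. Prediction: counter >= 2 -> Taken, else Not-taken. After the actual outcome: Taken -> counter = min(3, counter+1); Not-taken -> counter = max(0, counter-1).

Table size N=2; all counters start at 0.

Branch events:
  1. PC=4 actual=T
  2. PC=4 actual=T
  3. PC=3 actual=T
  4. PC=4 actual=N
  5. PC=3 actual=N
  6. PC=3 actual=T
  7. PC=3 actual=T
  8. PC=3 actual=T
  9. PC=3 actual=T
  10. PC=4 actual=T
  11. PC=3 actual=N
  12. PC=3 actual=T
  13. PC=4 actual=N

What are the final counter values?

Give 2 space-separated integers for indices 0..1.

Answer: 1 3

Derivation:
Ev 1: PC=4 idx=0 pred=N actual=T -> ctr[0]=1
Ev 2: PC=4 idx=0 pred=N actual=T -> ctr[0]=2
Ev 3: PC=3 idx=1 pred=N actual=T -> ctr[1]=1
Ev 4: PC=4 idx=0 pred=T actual=N -> ctr[0]=1
Ev 5: PC=3 idx=1 pred=N actual=N -> ctr[1]=0
Ev 6: PC=3 idx=1 pred=N actual=T -> ctr[1]=1
Ev 7: PC=3 idx=1 pred=N actual=T -> ctr[1]=2
Ev 8: PC=3 idx=1 pred=T actual=T -> ctr[1]=3
Ev 9: PC=3 idx=1 pred=T actual=T -> ctr[1]=3
Ev 10: PC=4 idx=0 pred=N actual=T -> ctr[0]=2
Ev 11: PC=3 idx=1 pred=T actual=N -> ctr[1]=2
Ev 12: PC=3 idx=1 pred=T actual=T -> ctr[1]=3
Ev 13: PC=4 idx=0 pred=T actual=N -> ctr[0]=1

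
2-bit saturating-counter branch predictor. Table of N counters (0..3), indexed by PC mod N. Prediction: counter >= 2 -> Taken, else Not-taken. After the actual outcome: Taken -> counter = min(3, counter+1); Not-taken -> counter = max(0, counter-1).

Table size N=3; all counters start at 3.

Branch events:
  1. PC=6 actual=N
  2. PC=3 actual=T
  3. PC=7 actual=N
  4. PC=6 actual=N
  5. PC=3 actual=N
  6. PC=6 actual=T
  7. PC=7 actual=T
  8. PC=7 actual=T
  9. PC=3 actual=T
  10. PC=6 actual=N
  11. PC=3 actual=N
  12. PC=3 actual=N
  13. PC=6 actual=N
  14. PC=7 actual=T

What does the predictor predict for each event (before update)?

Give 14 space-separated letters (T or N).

Answer: T T T T T N T T T T T N N T

Derivation:
Ev 1: PC=6 idx=0 pred=T actual=N -> ctr[0]=2
Ev 2: PC=3 idx=0 pred=T actual=T -> ctr[0]=3
Ev 3: PC=7 idx=1 pred=T actual=N -> ctr[1]=2
Ev 4: PC=6 idx=0 pred=T actual=N -> ctr[0]=2
Ev 5: PC=3 idx=0 pred=T actual=N -> ctr[0]=1
Ev 6: PC=6 idx=0 pred=N actual=T -> ctr[0]=2
Ev 7: PC=7 idx=1 pred=T actual=T -> ctr[1]=3
Ev 8: PC=7 idx=1 pred=T actual=T -> ctr[1]=3
Ev 9: PC=3 idx=0 pred=T actual=T -> ctr[0]=3
Ev 10: PC=6 idx=0 pred=T actual=N -> ctr[0]=2
Ev 11: PC=3 idx=0 pred=T actual=N -> ctr[0]=1
Ev 12: PC=3 idx=0 pred=N actual=N -> ctr[0]=0
Ev 13: PC=6 idx=0 pred=N actual=N -> ctr[0]=0
Ev 14: PC=7 idx=1 pred=T actual=T -> ctr[1]=3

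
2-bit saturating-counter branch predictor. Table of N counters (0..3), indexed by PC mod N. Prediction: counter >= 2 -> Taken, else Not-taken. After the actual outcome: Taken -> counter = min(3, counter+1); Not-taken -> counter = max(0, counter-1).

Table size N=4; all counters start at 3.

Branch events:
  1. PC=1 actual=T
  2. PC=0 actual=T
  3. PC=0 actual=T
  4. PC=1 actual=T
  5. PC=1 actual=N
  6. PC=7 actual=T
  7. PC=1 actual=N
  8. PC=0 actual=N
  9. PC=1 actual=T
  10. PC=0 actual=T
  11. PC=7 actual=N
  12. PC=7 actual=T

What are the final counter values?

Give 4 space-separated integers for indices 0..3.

Answer: 3 2 3 3

Derivation:
Ev 1: PC=1 idx=1 pred=T actual=T -> ctr[1]=3
Ev 2: PC=0 idx=0 pred=T actual=T -> ctr[0]=3
Ev 3: PC=0 idx=0 pred=T actual=T -> ctr[0]=3
Ev 4: PC=1 idx=1 pred=T actual=T -> ctr[1]=3
Ev 5: PC=1 idx=1 pred=T actual=N -> ctr[1]=2
Ev 6: PC=7 idx=3 pred=T actual=T -> ctr[3]=3
Ev 7: PC=1 idx=1 pred=T actual=N -> ctr[1]=1
Ev 8: PC=0 idx=0 pred=T actual=N -> ctr[0]=2
Ev 9: PC=1 idx=1 pred=N actual=T -> ctr[1]=2
Ev 10: PC=0 idx=0 pred=T actual=T -> ctr[0]=3
Ev 11: PC=7 idx=3 pred=T actual=N -> ctr[3]=2
Ev 12: PC=7 idx=3 pred=T actual=T -> ctr[3]=3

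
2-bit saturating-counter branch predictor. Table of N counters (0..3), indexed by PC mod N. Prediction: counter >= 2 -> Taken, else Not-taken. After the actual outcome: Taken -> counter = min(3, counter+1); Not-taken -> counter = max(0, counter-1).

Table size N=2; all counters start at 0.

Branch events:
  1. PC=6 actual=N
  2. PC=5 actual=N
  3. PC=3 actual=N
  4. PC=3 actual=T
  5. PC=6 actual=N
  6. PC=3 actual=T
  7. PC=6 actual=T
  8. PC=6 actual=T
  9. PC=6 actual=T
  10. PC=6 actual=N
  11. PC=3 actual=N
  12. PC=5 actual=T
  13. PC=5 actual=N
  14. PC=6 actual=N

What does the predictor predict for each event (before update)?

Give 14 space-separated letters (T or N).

Ev 1: PC=6 idx=0 pred=N actual=N -> ctr[0]=0
Ev 2: PC=5 idx=1 pred=N actual=N -> ctr[1]=0
Ev 3: PC=3 idx=1 pred=N actual=N -> ctr[1]=0
Ev 4: PC=3 idx=1 pred=N actual=T -> ctr[1]=1
Ev 5: PC=6 idx=0 pred=N actual=N -> ctr[0]=0
Ev 6: PC=3 idx=1 pred=N actual=T -> ctr[1]=2
Ev 7: PC=6 idx=0 pred=N actual=T -> ctr[0]=1
Ev 8: PC=6 idx=0 pred=N actual=T -> ctr[0]=2
Ev 9: PC=6 idx=0 pred=T actual=T -> ctr[0]=3
Ev 10: PC=6 idx=0 pred=T actual=N -> ctr[0]=2
Ev 11: PC=3 idx=1 pred=T actual=N -> ctr[1]=1
Ev 12: PC=5 idx=1 pred=N actual=T -> ctr[1]=2
Ev 13: PC=5 idx=1 pred=T actual=N -> ctr[1]=1
Ev 14: PC=6 idx=0 pred=T actual=N -> ctr[0]=1

Answer: N N N N N N N N T T T N T T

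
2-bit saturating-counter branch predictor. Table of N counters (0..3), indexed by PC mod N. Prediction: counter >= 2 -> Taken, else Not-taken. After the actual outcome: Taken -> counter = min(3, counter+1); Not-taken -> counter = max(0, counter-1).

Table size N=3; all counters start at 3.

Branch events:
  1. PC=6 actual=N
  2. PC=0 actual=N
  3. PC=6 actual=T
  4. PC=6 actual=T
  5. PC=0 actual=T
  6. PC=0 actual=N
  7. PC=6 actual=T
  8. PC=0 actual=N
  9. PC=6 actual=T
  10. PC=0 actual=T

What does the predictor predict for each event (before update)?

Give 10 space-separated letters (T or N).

Answer: T T N T T T T T T T

Derivation:
Ev 1: PC=6 idx=0 pred=T actual=N -> ctr[0]=2
Ev 2: PC=0 idx=0 pred=T actual=N -> ctr[0]=1
Ev 3: PC=6 idx=0 pred=N actual=T -> ctr[0]=2
Ev 4: PC=6 idx=0 pred=T actual=T -> ctr[0]=3
Ev 5: PC=0 idx=0 pred=T actual=T -> ctr[0]=3
Ev 6: PC=0 idx=0 pred=T actual=N -> ctr[0]=2
Ev 7: PC=6 idx=0 pred=T actual=T -> ctr[0]=3
Ev 8: PC=0 idx=0 pred=T actual=N -> ctr[0]=2
Ev 9: PC=6 idx=0 pred=T actual=T -> ctr[0]=3
Ev 10: PC=0 idx=0 pred=T actual=T -> ctr[0]=3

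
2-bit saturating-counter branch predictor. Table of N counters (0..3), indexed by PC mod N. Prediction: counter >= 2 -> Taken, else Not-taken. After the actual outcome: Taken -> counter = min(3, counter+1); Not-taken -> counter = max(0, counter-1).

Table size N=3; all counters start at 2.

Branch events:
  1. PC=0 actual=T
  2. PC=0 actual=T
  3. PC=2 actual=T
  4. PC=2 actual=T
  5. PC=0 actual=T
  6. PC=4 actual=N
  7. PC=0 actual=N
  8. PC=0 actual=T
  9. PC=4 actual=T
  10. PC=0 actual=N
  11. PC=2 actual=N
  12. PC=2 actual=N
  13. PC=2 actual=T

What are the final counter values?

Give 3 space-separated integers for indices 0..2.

Ev 1: PC=0 idx=0 pred=T actual=T -> ctr[0]=3
Ev 2: PC=0 idx=0 pred=T actual=T -> ctr[0]=3
Ev 3: PC=2 idx=2 pred=T actual=T -> ctr[2]=3
Ev 4: PC=2 idx=2 pred=T actual=T -> ctr[2]=3
Ev 5: PC=0 idx=0 pred=T actual=T -> ctr[0]=3
Ev 6: PC=4 idx=1 pred=T actual=N -> ctr[1]=1
Ev 7: PC=0 idx=0 pred=T actual=N -> ctr[0]=2
Ev 8: PC=0 idx=0 pred=T actual=T -> ctr[0]=3
Ev 9: PC=4 idx=1 pred=N actual=T -> ctr[1]=2
Ev 10: PC=0 idx=0 pred=T actual=N -> ctr[0]=2
Ev 11: PC=2 idx=2 pred=T actual=N -> ctr[2]=2
Ev 12: PC=2 idx=2 pred=T actual=N -> ctr[2]=1
Ev 13: PC=2 idx=2 pred=N actual=T -> ctr[2]=2

Answer: 2 2 2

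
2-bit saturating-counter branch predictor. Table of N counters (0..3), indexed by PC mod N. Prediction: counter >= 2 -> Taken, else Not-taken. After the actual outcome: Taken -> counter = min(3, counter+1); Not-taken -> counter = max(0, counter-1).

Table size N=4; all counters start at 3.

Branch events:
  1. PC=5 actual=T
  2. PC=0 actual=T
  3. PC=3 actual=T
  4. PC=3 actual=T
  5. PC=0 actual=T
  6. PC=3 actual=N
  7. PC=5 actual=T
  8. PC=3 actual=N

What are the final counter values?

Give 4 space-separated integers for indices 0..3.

Answer: 3 3 3 1

Derivation:
Ev 1: PC=5 idx=1 pred=T actual=T -> ctr[1]=3
Ev 2: PC=0 idx=0 pred=T actual=T -> ctr[0]=3
Ev 3: PC=3 idx=3 pred=T actual=T -> ctr[3]=3
Ev 4: PC=3 idx=3 pred=T actual=T -> ctr[3]=3
Ev 5: PC=0 idx=0 pred=T actual=T -> ctr[0]=3
Ev 6: PC=3 idx=3 pred=T actual=N -> ctr[3]=2
Ev 7: PC=5 idx=1 pred=T actual=T -> ctr[1]=3
Ev 8: PC=3 idx=3 pred=T actual=N -> ctr[3]=1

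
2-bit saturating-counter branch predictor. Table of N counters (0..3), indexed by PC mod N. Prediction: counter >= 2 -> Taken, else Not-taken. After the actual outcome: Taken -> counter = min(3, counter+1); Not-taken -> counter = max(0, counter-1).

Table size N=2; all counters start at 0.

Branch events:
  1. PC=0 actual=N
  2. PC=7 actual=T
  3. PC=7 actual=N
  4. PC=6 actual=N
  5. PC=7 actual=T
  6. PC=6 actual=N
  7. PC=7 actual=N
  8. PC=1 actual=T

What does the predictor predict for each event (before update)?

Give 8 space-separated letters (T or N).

Answer: N N N N N N N N

Derivation:
Ev 1: PC=0 idx=0 pred=N actual=N -> ctr[0]=0
Ev 2: PC=7 idx=1 pred=N actual=T -> ctr[1]=1
Ev 3: PC=7 idx=1 pred=N actual=N -> ctr[1]=0
Ev 4: PC=6 idx=0 pred=N actual=N -> ctr[0]=0
Ev 5: PC=7 idx=1 pred=N actual=T -> ctr[1]=1
Ev 6: PC=6 idx=0 pred=N actual=N -> ctr[0]=0
Ev 7: PC=7 idx=1 pred=N actual=N -> ctr[1]=0
Ev 8: PC=1 idx=1 pred=N actual=T -> ctr[1]=1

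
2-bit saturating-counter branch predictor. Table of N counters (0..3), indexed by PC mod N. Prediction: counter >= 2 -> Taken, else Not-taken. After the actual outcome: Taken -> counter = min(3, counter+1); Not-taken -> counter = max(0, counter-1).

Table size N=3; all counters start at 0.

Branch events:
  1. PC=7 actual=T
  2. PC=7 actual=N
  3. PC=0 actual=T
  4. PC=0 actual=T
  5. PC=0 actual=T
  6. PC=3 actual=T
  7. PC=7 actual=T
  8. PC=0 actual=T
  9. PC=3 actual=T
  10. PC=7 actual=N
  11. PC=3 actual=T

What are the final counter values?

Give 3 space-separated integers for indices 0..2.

Ev 1: PC=7 idx=1 pred=N actual=T -> ctr[1]=1
Ev 2: PC=7 idx=1 pred=N actual=N -> ctr[1]=0
Ev 3: PC=0 idx=0 pred=N actual=T -> ctr[0]=1
Ev 4: PC=0 idx=0 pred=N actual=T -> ctr[0]=2
Ev 5: PC=0 idx=0 pred=T actual=T -> ctr[0]=3
Ev 6: PC=3 idx=0 pred=T actual=T -> ctr[0]=3
Ev 7: PC=7 idx=1 pred=N actual=T -> ctr[1]=1
Ev 8: PC=0 idx=0 pred=T actual=T -> ctr[0]=3
Ev 9: PC=3 idx=0 pred=T actual=T -> ctr[0]=3
Ev 10: PC=7 idx=1 pred=N actual=N -> ctr[1]=0
Ev 11: PC=3 idx=0 pred=T actual=T -> ctr[0]=3

Answer: 3 0 0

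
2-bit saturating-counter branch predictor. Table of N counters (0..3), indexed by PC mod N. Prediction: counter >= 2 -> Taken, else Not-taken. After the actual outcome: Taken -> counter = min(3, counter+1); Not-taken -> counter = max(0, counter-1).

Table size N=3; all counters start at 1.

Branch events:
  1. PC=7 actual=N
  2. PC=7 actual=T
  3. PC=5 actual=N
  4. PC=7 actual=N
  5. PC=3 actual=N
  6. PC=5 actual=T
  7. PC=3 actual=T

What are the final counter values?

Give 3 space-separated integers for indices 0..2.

Answer: 1 0 1

Derivation:
Ev 1: PC=7 idx=1 pred=N actual=N -> ctr[1]=0
Ev 2: PC=7 idx=1 pred=N actual=T -> ctr[1]=1
Ev 3: PC=5 idx=2 pred=N actual=N -> ctr[2]=0
Ev 4: PC=7 idx=1 pred=N actual=N -> ctr[1]=0
Ev 5: PC=3 idx=0 pred=N actual=N -> ctr[0]=0
Ev 6: PC=5 idx=2 pred=N actual=T -> ctr[2]=1
Ev 7: PC=3 idx=0 pred=N actual=T -> ctr[0]=1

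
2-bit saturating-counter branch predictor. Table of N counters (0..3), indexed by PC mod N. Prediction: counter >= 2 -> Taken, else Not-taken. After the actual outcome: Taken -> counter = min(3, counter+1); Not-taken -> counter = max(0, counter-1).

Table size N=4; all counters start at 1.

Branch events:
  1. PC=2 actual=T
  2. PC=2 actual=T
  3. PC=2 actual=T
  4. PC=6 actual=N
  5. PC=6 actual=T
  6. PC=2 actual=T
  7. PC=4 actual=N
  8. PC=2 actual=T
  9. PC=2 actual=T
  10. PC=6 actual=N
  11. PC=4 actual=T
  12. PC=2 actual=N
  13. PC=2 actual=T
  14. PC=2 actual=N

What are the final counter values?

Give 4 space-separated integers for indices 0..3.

Ev 1: PC=2 idx=2 pred=N actual=T -> ctr[2]=2
Ev 2: PC=2 idx=2 pred=T actual=T -> ctr[2]=3
Ev 3: PC=2 idx=2 pred=T actual=T -> ctr[2]=3
Ev 4: PC=6 idx=2 pred=T actual=N -> ctr[2]=2
Ev 5: PC=6 idx=2 pred=T actual=T -> ctr[2]=3
Ev 6: PC=2 idx=2 pred=T actual=T -> ctr[2]=3
Ev 7: PC=4 idx=0 pred=N actual=N -> ctr[0]=0
Ev 8: PC=2 idx=2 pred=T actual=T -> ctr[2]=3
Ev 9: PC=2 idx=2 pred=T actual=T -> ctr[2]=3
Ev 10: PC=6 idx=2 pred=T actual=N -> ctr[2]=2
Ev 11: PC=4 idx=0 pred=N actual=T -> ctr[0]=1
Ev 12: PC=2 idx=2 pred=T actual=N -> ctr[2]=1
Ev 13: PC=2 idx=2 pred=N actual=T -> ctr[2]=2
Ev 14: PC=2 idx=2 pred=T actual=N -> ctr[2]=1

Answer: 1 1 1 1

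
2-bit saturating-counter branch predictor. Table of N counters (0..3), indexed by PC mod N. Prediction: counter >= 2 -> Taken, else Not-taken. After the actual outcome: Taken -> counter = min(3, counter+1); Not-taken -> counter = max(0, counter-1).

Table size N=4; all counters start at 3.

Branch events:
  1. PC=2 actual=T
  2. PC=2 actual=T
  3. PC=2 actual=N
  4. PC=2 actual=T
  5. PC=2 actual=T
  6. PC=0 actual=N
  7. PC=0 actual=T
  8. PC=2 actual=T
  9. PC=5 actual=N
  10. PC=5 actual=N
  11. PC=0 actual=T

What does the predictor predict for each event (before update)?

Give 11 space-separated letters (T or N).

Answer: T T T T T T T T T T T

Derivation:
Ev 1: PC=2 idx=2 pred=T actual=T -> ctr[2]=3
Ev 2: PC=2 idx=2 pred=T actual=T -> ctr[2]=3
Ev 3: PC=2 idx=2 pred=T actual=N -> ctr[2]=2
Ev 4: PC=2 idx=2 pred=T actual=T -> ctr[2]=3
Ev 5: PC=2 idx=2 pred=T actual=T -> ctr[2]=3
Ev 6: PC=0 idx=0 pred=T actual=N -> ctr[0]=2
Ev 7: PC=0 idx=0 pred=T actual=T -> ctr[0]=3
Ev 8: PC=2 idx=2 pred=T actual=T -> ctr[2]=3
Ev 9: PC=5 idx=1 pred=T actual=N -> ctr[1]=2
Ev 10: PC=5 idx=1 pred=T actual=N -> ctr[1]=1
Ev 11: PC=0 idx=0 pred=T actual=T -> ctr[0]=3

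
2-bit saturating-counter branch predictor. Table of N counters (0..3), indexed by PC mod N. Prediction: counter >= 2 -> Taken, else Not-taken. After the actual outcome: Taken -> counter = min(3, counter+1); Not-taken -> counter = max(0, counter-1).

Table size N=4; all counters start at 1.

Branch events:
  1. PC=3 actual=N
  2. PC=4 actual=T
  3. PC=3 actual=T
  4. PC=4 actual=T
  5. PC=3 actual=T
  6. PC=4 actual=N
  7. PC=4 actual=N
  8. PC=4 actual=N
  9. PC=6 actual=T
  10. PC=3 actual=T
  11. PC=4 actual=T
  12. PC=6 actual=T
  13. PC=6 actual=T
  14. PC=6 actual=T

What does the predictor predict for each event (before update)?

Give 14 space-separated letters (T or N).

Ev 1: PC=3 idx=3 pred=N actual=N -> ctr[3]=0
Ev 2: PC=4 idx=0 pred=N actual=T -> ctr[0]=2
Ev 3: PC=3 idx=3 pred=N actual=T -> ctr[3]=1
Ev 4: PC=4 idx=0 pred=T actual=T -> ctr[0]=3
Ev 5: PC=3 idx=3 pred=N actual=T -> ctr[3]=2
Ev 6: PC=4 idx=0 pred=T actual=N -> ctr[0]=2
Ev 7: PC=4 idx=0 pred=T actual=N -> ctr[0]=1
Ev 8: PC=4 idx=0 pred=N actual=N -> ctr[0]=0
Ev 9: PC=6 idx=2 pred=N actual=T -> ctr[2]=2
Ev 10: PC=3 idx=3 pred=T actual=T -> ctr[3]=3
Ev 11: PC=4 idx=0 pred=N actual=T -> ctr[0]=1
Ev 12: PC=6 idx=2 pred=T actual=T -> ctr[2]=3
Ev 13: PC=6 idx=2 pred=T actual=T -> ctr[2]=3
Ev 14: PC=6 idx=2 pred=T actual=T -> ctr[2]=3

Answer: N N N T N T T N N T N T T T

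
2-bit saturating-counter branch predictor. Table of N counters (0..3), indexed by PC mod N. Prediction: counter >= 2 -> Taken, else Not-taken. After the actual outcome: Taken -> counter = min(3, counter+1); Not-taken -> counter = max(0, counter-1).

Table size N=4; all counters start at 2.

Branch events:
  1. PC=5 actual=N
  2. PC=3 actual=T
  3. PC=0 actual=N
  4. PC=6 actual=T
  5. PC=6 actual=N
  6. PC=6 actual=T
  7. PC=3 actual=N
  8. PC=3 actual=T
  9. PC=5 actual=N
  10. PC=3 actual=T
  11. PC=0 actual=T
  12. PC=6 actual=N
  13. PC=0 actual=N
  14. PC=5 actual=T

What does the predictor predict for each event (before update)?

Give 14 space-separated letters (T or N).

Ev 1: PC=5 idx=1 pred=T actual=N -> ctr[1]=1
Ev 2: PC=3 idx=3 pred=T actual=T -> ctr[3]=3
Ev 3: PC=0 idx=0 pred=T actual=N -> ctr[0]=1
Ev 4: PC=6 idx=2 pred=T actual=T -> ctr[2]=3
Ev 5: PC=6 idx=2 pred=T actual=N -> ctr[2]=2
Ev 6: PC=6 idx=2 pred=T actual=T -> ctr[2]=3
Ev 7: PC=3 idx=3 pred=T actual=N -> ctr[3]=2
Ev 8: PC=3 idx=3 pred=T actual=T -> ctr[3]=3
Ev 9: PC=5 idx=1 pred=N actual=N -> ctr[1]=0
Ev 10: PC=3 idx=3 pred=T actual=T -> ctr[3]=3
Ev 11: PC=0 idx=0 pred=N actual=T -> ctr[0]=2
Ev 12: PC=6 idx=2 pred=T actual=N -> ctr[2]=2
Ev 13: PC=0 idx=0 pred=T actual=N -> ctr[0]=1
Ev 14: PC=5 idx=1 pred=N actual=T -> ctr[1]=1

Answer: T T T T T T T T N T N T T N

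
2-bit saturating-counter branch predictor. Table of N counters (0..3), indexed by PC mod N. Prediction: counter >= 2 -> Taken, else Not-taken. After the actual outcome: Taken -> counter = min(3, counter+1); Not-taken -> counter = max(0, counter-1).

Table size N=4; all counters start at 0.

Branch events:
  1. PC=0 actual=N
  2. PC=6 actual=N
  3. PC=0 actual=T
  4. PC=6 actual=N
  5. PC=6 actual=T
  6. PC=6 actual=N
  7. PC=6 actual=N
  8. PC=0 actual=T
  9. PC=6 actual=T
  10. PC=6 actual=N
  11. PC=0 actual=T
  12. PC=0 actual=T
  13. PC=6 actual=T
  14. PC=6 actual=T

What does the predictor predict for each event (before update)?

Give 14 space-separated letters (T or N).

Ev 1: PC=0 idx=0 pred=N actual=N -> ctr[0]=0
Ev 2: PC=6 idx=2 pred=N actual=N -> ctr[2]=0
Ev 3: PC=0 idx=0 pred=N actual=T -> ctr[0]=1
Ev 4: PC=6 idx=2 pred=N actual=N -> ctr[2]=0
Ev 5: PC=6 idx=2 pred=N actual=T -> ctr[2]=1
Ev 6: PC=6 idx=2 pred=N actual=N -> ctr[2]=0
Ev 7: PC=6 idx=2 pred=N actual=N -> ctr[2]=0
Ev 8: PC=0 idx=0 pred=N actual=T -> ctr[0]=2
Ev 9: PC=6 idx=2 pred=N actual=T -> ctr[2]=1
Ev 10: PC=6 idx=2 pred=N actual=N -> ctr[2]=0
Ev 11: PC=0 idx=0 pred=T actual=T -> ctr[0]=3
Ev 12: PC=0 idx=0 pred=T actual=T -> ctr[0]=3
Ev 13: PC=6 idx=2 pred=N actual=T -> ctr[2]=1
Ev 14: PC=6 idx=2 pred=N actual=T -> ctr[2]=2

Answer: N N N N N N N N N N T T N N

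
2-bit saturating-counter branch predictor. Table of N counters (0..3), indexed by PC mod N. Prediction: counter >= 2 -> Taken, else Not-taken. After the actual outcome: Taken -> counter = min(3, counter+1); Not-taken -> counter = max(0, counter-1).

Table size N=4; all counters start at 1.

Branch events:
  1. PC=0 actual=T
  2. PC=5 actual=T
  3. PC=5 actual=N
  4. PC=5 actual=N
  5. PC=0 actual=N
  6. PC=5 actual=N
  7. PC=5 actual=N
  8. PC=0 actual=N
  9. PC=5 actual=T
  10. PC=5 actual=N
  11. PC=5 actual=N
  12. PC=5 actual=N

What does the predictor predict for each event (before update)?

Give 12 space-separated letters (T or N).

Ev 1: PC=0 idx=0 pred=N actual=T -> ctr[0]=2
Ev 2: PC=5 idx=1 pred=N actual=T -> ctr[1]=2
Ev 3: PC=5 idx=1 pred=T actual=N -> ctr[1]=1
Ev 4: PC=5 idx=1 pred=N actual=N -> ctr[1]=0
Ev 5: PC=0 idx=0 pred=T actual=N -> ctr[0]=1
Ev 6: PC=5 idx=1 pred=N actual=N -> ctr[1]=0
Ev 7: PC=5 idx=1 pred=N actual=N -> ctr[1]=0
Ev 8: PC=0 idx=0 pred=N actual=N -> ctr[0]=0
Ev 9: PC=5 idx=1 pred=N actual=T -> ctr[1]=1
Ev 10: PC=5 idx=1 pred=N actual=N -> ctr[1]=0
Ev 11: PC=5 idx=1 pred=N actual=N -> ctr[1]=0
Ev 12: PC=5 idx=1 pred=N actual=N -> ctr[1]=0

Answer: N N T N T N N N N N N N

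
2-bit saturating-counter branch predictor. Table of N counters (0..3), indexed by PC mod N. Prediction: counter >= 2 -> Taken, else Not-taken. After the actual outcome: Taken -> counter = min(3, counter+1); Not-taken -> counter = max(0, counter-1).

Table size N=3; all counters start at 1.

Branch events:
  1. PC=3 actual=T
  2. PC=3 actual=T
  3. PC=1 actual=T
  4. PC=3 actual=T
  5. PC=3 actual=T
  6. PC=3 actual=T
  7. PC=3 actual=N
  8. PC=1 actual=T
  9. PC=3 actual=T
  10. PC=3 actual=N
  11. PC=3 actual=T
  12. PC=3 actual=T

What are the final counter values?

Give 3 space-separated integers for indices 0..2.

Ev 1: PC=3 idx=0 pred=N actual=T -> ctr[0]=2
Ev 2: PC=3 idx=0 pred=T actual=T -> ctr[0]=3
Ev 3: PC=1 idx=1 pred=N actual=T -> ctr[1]=2
Ev 4: PC=3 idx=0 pred=T actual=T -> ctr[0]=3
Ev 5: PC=3 idx=0 pred=T actual=T -> ctr[0]=3
Ev 6: PC=3 idx=0 pred=T actual=T -> ctr[0]=3
Ev 7: PC=3 idx=0 pred=T actual=N -> ctr[0]=2
Ev 8: PC=1 idx=1 pred=T actual=T -> ctr[1]=3
Ev 9: PC=3 idx=0 pred=T actual=T -> ctr[0]=3
Ev 10: PC=3 idx=0 pred=T actual=N -> ctr[0]=2
Ev 11: PC=3 idx=0 pred=T actual=T -> ctr[0]=3
Ev 12: PC=3 idx=0 pred=T actual=T -> ctr[0]=3

Answer: 3 3 1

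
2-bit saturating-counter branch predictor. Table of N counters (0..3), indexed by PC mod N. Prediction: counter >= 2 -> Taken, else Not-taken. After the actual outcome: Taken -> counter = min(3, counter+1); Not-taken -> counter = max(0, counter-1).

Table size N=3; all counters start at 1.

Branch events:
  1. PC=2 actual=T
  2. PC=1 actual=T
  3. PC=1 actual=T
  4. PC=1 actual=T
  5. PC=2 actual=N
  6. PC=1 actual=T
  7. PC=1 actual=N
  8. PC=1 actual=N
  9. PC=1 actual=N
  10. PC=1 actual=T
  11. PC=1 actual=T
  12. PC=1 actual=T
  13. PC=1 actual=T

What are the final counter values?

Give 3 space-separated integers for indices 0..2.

Ev 1: PC=2 idx=2 pred=N actual=T -> ctr[2]=2
Ev 2: PC=1 idx=1 pred=N actual=T -> ctr[1]=2
Ev 3: PC=1 idx=1 pred=T actual=T -> ctr[1]=3
Ev 4: PC=1 idx=1 pred=T actual=T -> ctr[1]=3
Ev 5: PC=2 idx=2 pred=T actual=N -> ctr[2]=1
Ev 6: PC=1 idx=1 pred=T actual=T -> ctr[1]=3
Ev 7: PC=1 idx=1 pred=T actual=N -> ctr[1]=2
Ev 8: PC=1 idx=1 pred=T actual=N -> ctr[1]=1
Ev 9: PC=1 idx=1 pred=N actual=N -> ctr[1]=0
Ev 10: PC=1 idx=1 pred=N actual=T -> ctr[1]=1
Ev 11: PC=1 idx=1 pred=N actual=T -> ctr[1]=2
Ev 12: PC=1 idx=1 pred=T actual=T -> ctr[1]=3
Ev 13: PC=1 idx=1 pred=T actual=T -> ctr[1]=3

Answer: 1 3 1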